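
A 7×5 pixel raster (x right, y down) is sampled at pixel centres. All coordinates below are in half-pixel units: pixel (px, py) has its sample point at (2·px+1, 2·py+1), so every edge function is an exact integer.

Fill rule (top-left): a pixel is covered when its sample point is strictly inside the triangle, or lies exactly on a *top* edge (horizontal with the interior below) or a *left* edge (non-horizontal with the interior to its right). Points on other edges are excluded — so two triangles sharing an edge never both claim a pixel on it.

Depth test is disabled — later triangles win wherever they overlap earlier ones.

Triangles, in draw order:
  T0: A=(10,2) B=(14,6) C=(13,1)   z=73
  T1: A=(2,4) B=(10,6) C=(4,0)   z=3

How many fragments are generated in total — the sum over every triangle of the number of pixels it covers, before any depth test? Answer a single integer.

T0:
  2·area = 16  (B↔C swapped to make it positive)
  edge (10, 2)→(13, 1): d=(3,-1) top-left  bias=+0
  edge (13, 1)→(14, 6): d=(1,5) right/bottom  bias=-1
  edge (14, 6)→(10, 2): d=(-4,-4) top-left  bias=+0
    (4,0)@(9, 1): e=[-4,20,0] → ·  [on edge]
    (6,0)@(13, 1): e=[0,0,16] → ·  [on edge]
    (3,1)@(7, 3): e=[0,32,-16] → ·  [on edge]
    (5,1)@(11, 3): e=[4,12,0] → █  [on edge]
    (6,1)@(13, 3): e=[6,2,8] → █
    (0,2)@(1, 5): e=[0,64,-48] → ·  [on edge]
    (5,2)@(11, 5): e=[10,14,-8] → ·
    (6,2)@(13, 5): e=[12,4,0] → █  [on edge]
    (6,3)@(13, 7): e=[18,6,-8] → ·
  covered (3 px):
    · · · · · · ·
    · · · · · █ █
    · · · · · · █
    · · · · · · ·
    · · · · · · ·
T1:
  2·area = 36  (B↔C swapped to make it positive)
  edge (2, 4)→(4, 0): d=(2,-4) top-left  bias=+0
  edge (4, 0)→(10, 6): d=(6,6) right/bottom  bias=-1
  edge (10, 6)→(2, 4): d=(-8,-2) top-left  bias=+0
    (2,0)@(5, 1): e=[6,0,30] → ·  [on edge]
    (1,1)@(3, 3): e=[2,24,10] → █
    (2,1)@(5, 3): e=[10,12,14] → █
    (3,1)@(7, 3): e=[18,0,18] → ·  [on edge]
    (1,2)@(3, 5): e=[6,36,-6] → ·
    (2,2)@(5, 5): e=[14,24,-2] → ·
    (3,2)@(7, 5): e=[22,12,2] → █
    (4,2)@(9, 5): e=[30,0,6] → ·  [on edge]
    (3,3)@(7, 7): e=[26,24,-14] → ·
    (5,3)@(11, 7): e=[42,0,-6] → ·  [on edge]
    (6,4)@(13, 9): e=[54,0,-18] → ·  [on edge]
  covered (3 px):
    · · · · · · ·
    · █ █ · · · ·
    · · · █ · · ·
    · · · · · · ·
    · · · · · · ·

Final: 6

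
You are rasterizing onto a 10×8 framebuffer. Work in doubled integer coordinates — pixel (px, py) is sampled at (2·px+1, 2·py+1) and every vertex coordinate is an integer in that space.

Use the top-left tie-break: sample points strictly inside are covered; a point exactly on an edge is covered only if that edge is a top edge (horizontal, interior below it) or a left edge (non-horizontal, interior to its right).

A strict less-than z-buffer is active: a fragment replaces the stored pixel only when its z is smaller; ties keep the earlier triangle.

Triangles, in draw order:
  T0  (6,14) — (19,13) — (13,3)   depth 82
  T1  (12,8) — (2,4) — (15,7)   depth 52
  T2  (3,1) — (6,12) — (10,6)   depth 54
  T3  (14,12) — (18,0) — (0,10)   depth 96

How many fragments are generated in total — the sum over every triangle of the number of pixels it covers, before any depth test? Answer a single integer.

T0:
  2·area = 136  (B↔C swapped to make it positive)
  edge (6, 14)→(13, 3): d=(7,-11) top-left  bias=+0
  edge (13, 3)→(19, 13): d=(6,10) right/bottom  bias=-1
  edge (19, 13)→(6, 14): d=(-13,1) right/bottom  bias=-1
    (6,1)@(13, 3): e=[0,0,136] → .  [on edge]
    (6,2)@(13, 5): e=[14,12,110] → X
    (7,2)@(15, 5): e=[36,-8,108] → .
    (5,3)@(11, 7): e=[6,44,86] → X
    (7,3)@(15, 7): e=[50,4,82] → X
    (8,3)@(17, 7): e=[72,-16,80] → .
    (5,4)@(11, 9): e=[20,56,60] → X
    (8,4)@(17, 9): e=[86,-4,54] → .
    (4,5)@(9, 11): e=[12,88,36] → X
    (8,5)@(17, 11): e=[100,8,28] → X
    (9,5)@(19, 11): e=[122,-12,26] → .
    (3,6)@(7, 13): e=[4,120,12] → X
    (9,6)@(19, 13): e=[136,0,0] → .  [on edge]
  covered (18 px):
    . . . . . . . . . .
    . . . . . . . . . .
    . . . . . . X . . .
    . . . . . X X X . .
    . . . . . X X X . .
    . . . . X X X X X .
    . . . X X X X X X .
    . . . . . . . . . .
T1:
  2·area = 22
  edge (12, 8)→(2, 4): d=(-10,-4) top-left  bias=+0
  edge (2, 4)→(15, 7): d=(13,3) right/bottom  bias=-1
  edge (15, 7)→(12, 8): d=(-3,1) right/bottom  bias=-1
    (2,2)@(5, 5): e=[2,4,16] → X
    (3,2)@(7, 5): e=[10,-2,14] → .
    (2,3)@(5, 7): e=[-18,30,10] → .
    (5,3)@(11, 7): e=[6,12,4] → X
    (6,3)@(13, 7): e=[14,6,2] → X
    (7,3)@(15, 7): e=[22,0,0] → .  [on edge]
    (4,4)@(9, 9): e=[-22,44,0] → .  [on edge]
    (5,4)@(11, 9): e=[-14,38,-2] → .
    (6,4)@(13, 9): e=[-6,32,-4] → .
    (1,5)@(3, 11): e=[-66,88,0] → .  [on edge]
  covered (3 px):
    . . . . . . . . . .
    . . . . . . . . . .
    . . X . . . . . . .
    . . . . . X X . . .
    . . . . . . . . . .
    . . . . . . . . . .
    . . . . . . . . . .
    . . . . . . . . . .
T2:
  2·area = 62  (B↔C swapped to make it positive)
  edge (3, 1)→(10, 6): d=(7,5) right/bottom  bias=-1
  edge (10, 6)→(6, 12): d=(-4,6) right/bottom  bias=-1
  edge (6, 12)→(3, 1): d=(-3,-11) top-left  bias=+0
    (1,0)@(3, 1): e=[0,62,0] → .  [on edge]
    (2,1)@(5, 3): e=[4,42,16] → X
    (3,1)@(7, 3): e=[-6,30,38] → .
    (2,2)@(5, 5): e=[18,34,10] → X
    (3,2)@(7, 5): e=[8,22,32] → X
    (4,2)@(9, 5): e=[-2,10,54] → .
    (2,3)@(5, 7): e=[32,26,4] → X
    (4,3)@(9, 7): e=[12,2,48] → X
    (5,3)@(11, 7): e=[2,-10,70] → .
    (2,4)@(5, 9): e=[46,18,-2] → .
    (3,4)@(7, 9): e=[36,6,20] → X
    (4,4)@(9, 9): e=[26,-6,42] → .
    (8,5)@(17, 11): e=[0,-62,124] → .  [on edge]
  covered (7 px):
    . . . . . . . . . .
    . . X . . . . . . .
    . . X X . . . . . .
    . . X X X . . . . .
    . . . X . . . . . .
    . . . . . . . . . .
    . . . . . . . . . .
    . . . . . . . . . .
T3:
  2·area = 176  (B↔C swapped to make it positive)
  edge (14, 12)→(0, 10): d=(-14,-2) top-left  bias=+0
  edge (0, 10)→(18, 0): d=(18,-10) top-left  bias=+0
  edge (18, 0)→(14, 12): d=(-4,12) right/bottom  bias=-1
    (8,0)@(17, 1): e=[160,8,8] → X
    (9,0)@(19, 1): e=[164,28,-16] → .
    (6,1)@(13, 3): e=[124,4,48] → X
    (7,1)@(15, 3): e=[128,24,24] → X
    (8,1)@(17, 3): e=[132,44,0] → .  [on edge]
    (4,2)@(9, 5): e=[88,0,88] → X  [on edge]
    (5,2)@(11, 5): e=[92,20,64] → X
    (8,2)@(17, 5): e=[104,80,-8] → .
    (3,3)@(7, 7): e=[56,16,104] → X
    (8,3)@(17, 7): e=[76,116,-16] → .
    (1,4)@(3, 9): e=[20,12,144] → X
    (2,4)@(5, 9): e=[24,32,120] → X
    (7,4)@(15, 9): e=[44,132,0] → .  [on edge]
    (3,5)@(7, 11): e=[0,88,88] → X  [on edge]
    (6,7)@(13, 15): e=[-44,220,0] → .  [on edge]
  covered (22 px):
    . . . . . . . . X .
    . . . . . . X X . .
    . . . . X X X X . .
    . . . X X X X X . .
    . X X X X X X . . .
    . . . X X X X . . .
    . . . . . . . . . .
    . . . . . . . . . .

Final: 50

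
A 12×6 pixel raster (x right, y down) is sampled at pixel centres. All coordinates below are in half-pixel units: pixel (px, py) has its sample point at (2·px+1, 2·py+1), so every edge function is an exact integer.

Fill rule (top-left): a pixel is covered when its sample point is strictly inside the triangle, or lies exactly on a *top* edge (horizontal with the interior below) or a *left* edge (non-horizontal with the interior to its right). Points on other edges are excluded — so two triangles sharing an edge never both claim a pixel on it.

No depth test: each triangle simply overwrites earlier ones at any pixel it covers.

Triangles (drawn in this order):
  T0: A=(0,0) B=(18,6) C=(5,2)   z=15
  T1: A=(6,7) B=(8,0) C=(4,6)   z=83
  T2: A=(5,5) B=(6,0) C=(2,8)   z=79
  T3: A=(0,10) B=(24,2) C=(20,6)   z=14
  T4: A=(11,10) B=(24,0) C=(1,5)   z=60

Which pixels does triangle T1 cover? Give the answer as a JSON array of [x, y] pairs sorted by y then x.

T0:
  2·area = 6
  edge (0, 0)→(18, 6): d=(18,6) right/bottom  bias=-1
  edge (18, 6)→(5, 2): d=(-13,-4) top-left  bias=+0
  edge (5, 2)→(0, 0): d=(-5,-2) top-left  bias=+0
    (1,0)@(3, 1): e=[0,5,1] → .  [on edge]
    (4,1)@(9, 3): e=[0,3,3] → .  [on edge]
    (7,2)@(15, 5): e=[0,1,5] → .  [on edge]
    (10,3)@(21, 7): e=[0,-1,7] → .  [on edge]
  covered (0 px):
    . . . . . . . . . . . .
    . . . . . . . . . . . .
    . . . . . . . . . . . .
    . . . . . . . . . . . .
    . . . . . . . . . . . .
    . . . . . . . . . . . .
T1:
  2·area = 16  (B↔C swapped to make it positive)
  edge (6, 7)→(4, 6): d=(-2,-1) top-left  bias=+0
  edge (4, 6)→(8, 0): d=(4,-6) top-left  bias=+0
  edge (8, 0)→(6, 7): d=(-2,7) right/bottom  bias=-1
    (3,1)@(7, 3): e=[9,6,1] → X
    (4,1)@(9, 3): e=[11,18,-13] → .
    (2,2)@(5, 5): e=[3,2,11] → X
    (3,2)@(7, 5): e=[5,14,-3] → .
    (2,3)@(5, 7): e=[-1,10,7] → .
  covered (2 px):
    . . . . . . . . . . . .
    . . . X . . . . . . . .
    . . X . . . . . . . . .
    . . . . . . . . . . . .
    . . . . . . . . . . . .
    . . . . . . . . . . . .
T2:
  2·area = 12  (B↔C swapped to make it positive)
  edge (5, 5)→(2, 8): d=(-3,3) right/bottom  bias=-1
  edge (2, 8)→(6, 0): d=(4,-8) top-left  bias=+0
  edge (6, 0)→(5, 5): d=(-1,5) right/bottom  bias=-1
    (4,0)@(9, 1): e=[0,28,-16] → .  [on edge]
    (2,1)@(5, 3): e=[6,4,2] → X
    (3,1)@(7, 3): e=[0,20,-8] → .  [on edge]
    (2,2)@(5, 5): e=[0,12,0] → .  [on edge]
    (1,3)@(3, 7): e=[0,4,8] → .  [on edge]
    (0,4)@(1, 9): e=[0,-4,16] → .  [on edge]
  covered (1 px):
    . . . . . . . . . . . .
    . . X . . . . . . . . .
    . . . . . . . . . . . .
    . . . . . . . . . . . .
    . . . . . . . . . . . .
    . . . . . . . . . . . .
T3:
  2·area = 64
  edge (0, 10)→(24, 2): d=(24,-8) top-left  bias=+0
  edge (24, 2)→(20, 6): d=(-4,4) right/bottom  bias=-1
  edge (20, 6)→(0, 10): d=(-20,4) right/bottom  bias=-1
    (10,1)@(21, 3): e=[0,8,56] → X  [on edge]
    (11,1)@(23, 3): e=[16,0,48] → .  [on edge]
    (7,2)@(15, 5): e=[0,24,40] → X  [on edge]
    (8,2)@(17, 5): e=[16,16,32] → X
    (9,2)@(19, 5): e=[32,8,24] → X
    (10,2)@(21, 5): e=[48,0,16] → .  [on edge]
    (4,3)@(9, 7): e=[0,40,24] → X  [on edge]
    (5,3)@(11, 7): e=[16,32,16] → X
    (6,3)@(13, 7): e=[32,24,8] → X
    (7,3)@(15, 7): e=[48,16,0] → .  [on edge]
    (8,3)@(17, 7): e=[64,8,-8] → .
    (9,3)@(19, 7): e=[80,0,-16] → .  [on edge]
    (1,4)@(3, 9): e=[0,56,8] → X  [on edge]
    (2,4)@(5, 9): e=[16,48,0] → .  [on edge]
    (8,4)@(17, 9): e=[112,0,-48] → .  [on edge]
    (7,5)@(15, 11): e=[144,0,-80] → .  [on edge]
  covered (8 px):
    . . . . . . . . . . . .
    . . . . . . . . . . X .
    . . . . . . . X X X . .
    . . . . X X X . . . . .
    . X . . . . . . . . . .
    . . . . . . . . . . . .
T4:
  2·area = 165  (B↔C swapped to make it positive)
  edge (11, 10)→(1, 5): d=(-10,-5) top-left  bias=+0
  edge (1, 5)→(24, 0): d=(23,-5) top-left  bias=+0
  edge (24, 0)→(11, 10): d=(-13,10) right/bottom  bias=-1
    (10,0)@(21, 1): e=[140,8,17] → X
    (11,0)@(23, 1): e=[150,18,-3] → .
    (5,1)@(11, 3): e=[70,4,91] → X
    (6,1)@(13, 3): e=[80,14,71] → X
    (7,1)@(15, 3): e=[90,24,51] → X
    (8,1)@(17, 3): e=[100,34,31] → X
    (9,1)@(19, 3): e=[110,44,11] → X
    (10,1)@(21, 3): e=[120,54,-9] → .
    (0,2)@(1, 5): e=[0,0,165] → X  [on edge]
    (1,2)@(3, 5): e=[10,10,145] → X
    (2,2)@(5, 5): e=[20,20,125] → X
    (3,2)@(7, 5): e=[30,30,105] → X
    (2,3)@(5, 7): e=[0,66,99] → X  [on edge]
    (4,4)@(9, 9): e=[0,132,33] → X  [on edge]
    (6,5)@(13, 11): e=[0,198,-33] → .  [on edge]
  covered (22 px):
    . . . . . . . . . . X .
    . . . . . X X X X X . .
    X X X X X X X X X . . .
    . . X X X X X . . . . .
    . . . . X X . . . . . .
    . . . . . . . . . . . .

Result: [[3,1],[2,2]]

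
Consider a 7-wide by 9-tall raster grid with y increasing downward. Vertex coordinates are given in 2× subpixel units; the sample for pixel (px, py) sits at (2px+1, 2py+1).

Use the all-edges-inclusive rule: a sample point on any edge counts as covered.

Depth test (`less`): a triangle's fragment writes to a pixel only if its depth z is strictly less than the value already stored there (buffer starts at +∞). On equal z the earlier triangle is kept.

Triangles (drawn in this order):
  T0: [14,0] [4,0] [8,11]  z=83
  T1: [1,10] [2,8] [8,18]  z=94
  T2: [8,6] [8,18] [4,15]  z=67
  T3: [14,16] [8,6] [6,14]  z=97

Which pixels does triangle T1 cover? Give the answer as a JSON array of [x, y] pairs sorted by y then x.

T0:
  2·area = 110  (B↔C swapped to make it positive)
  edge (14, 0)→(8, 11): d=(-6,11) inclusive
  edge (8, 11)→(4, 0): d=(-4,-11) inclusive
  edge (4, 0)→(14, 0): d=(10,0) inclusive
    (2,0)@(5, 1): e=[93,7,10] → █
    (3,0)@(7, 1): e=[71,29,10] → █
    (4,0)@(9, 1): e=[49,51,10] → █
    (5,0)@(11, 1): e=[27,73,10] → █
    (6,0)@(13, 1): e=[5,95,10] → █
    (2,1)@(5, 3): e=[81,-1,30] → ·
    (3,1)@(7, 3): e=[59,21,30] → █
    (6,1)@(13, 3): e=[-7,87,30] → ·
    (3,2)@(7, 5): e=[47,13,50] → █
    (6,2)@(13, 5): e=[-19,79,50] → ·
    (3,3)@(7, 7): e=[35,5,70] → █
    (5,3)@(11, 7): e=[-9,49,70] → ·
  covered (14 px):
    · · █ █ █ █ █
    · · · █ █ █ ·
    · · · █ █ █ ·
    · · · █ █ · ·
    · · · · █ · ·
    · · · · · · ·
    · · · · · · ·
    · · · · · · ·
    · · · · · · ·
T1:
  2·area = 22
  edge (1, 10)→(2, 8): d=(1,-2) inclusive
  edge (2, 8)→(8, 18): d=(6,10) inclusive
  edge (8, 18)→(1, 10): d=(-7,-8) inclusive
    (1,5)@(3, 11): e=[5,8,9] → █
    (2,5)@(5, 11): e=[9,-12,25] → ·
    (1,6)@(3, 13): e=[7,20,-5] → ·
    (2,6)@(5, 13): e=[11,0,11] → █  [on edge]
    (3,6)@(7, 13): e=[15,-20,27] → ·
    (2,7)@(5, 15): e=[13,12,-3] → ·
  covered (2 px):
    · · · · · · ·
    · · · · · · ·
    · · · · · · ·
    · · · · · · ·
    · · · · · · ·
    · █ · · · · ·
    · · █ · · · ·
    · · · · · · ·
    · · · · · · ·
T2:
  2·area = 48
  edge (8, 6)→(8, 18): d=(0,12) inclusive
  edge (8, 18)→(4, 15): d=(-4,-3) inclusive
  edge (4, 15)→(8, 6): d=(4,-9) inclusive
    (3,4)@(7, 9): e=[12,33,3] → █
    (4,4)@(9, 9): e=[-12,39,21] → ·
    (3,5)@(7, 11): e=[12,25,11] → █
    (4,5)@(9, 11): e=[-12,31,29] → ·
    (2,6)@(5, 13): e=[36,11,1] → █
    (4,6)@(9, 13): e=[-12,23,37] → ·
    (2,7)@(5, 15): e=[36,3,9] → █
    (4,7)@(9, 15): e=[-12,15,45] → ·
    (2,8)@(5, 17): e=[36,-5,17] → ·
    (3,8)@(7, 17): e=[12,1,35] → █
    (4,8)@(9, 17): e=[-12,7,53] → ·
  covered (7 px):
    · · · · · · ·
    · · · · · · ·
    · · · · · · ·
    · · · · · · ·
    · · · █ · · ·
    · · · █ · · ·
    · · █ █ · · ·
    · · █ █ · · ·
    · · · █ · · ·
T3:
  2·area = 68  (B↔C swapped to make it positive)
  edge (14, 16)→(6, 14): d=(-8,-2) inclusive
  edge (6, 14)→(8, 6): d=(2,-8) inclusive
  edge (8, 6)→(14, 16): d=(6,10) inclusive
    (2,0)@(5, 1): e=[102,-34,0] → ·  [on edge]
    (4,4)@(9, 9): e=[46,14,8] → █
    (5,4)@(11, 9): e=[50,30,-12] → ·
    (3,5)@(7, 11): e=[26,2,40] → █
    (5,5)@(11, 11): e=[34,34,0] → █  [on edge]
    (6,5)@(13, 11): e=[38,50,-20] → ·
    (3,6)@(7, 13): e=[10,6,52] → █
    (6,6)@(13, 13): e=[22,54,-8] → ·
    (3,7)@(7, 15): e=[-6,10,64] → ·
    (4,7)@(9, 15): e=[-2,26,44] → ·
    (5,7)@(11, 15): e=[2,42,24] → █
    (6,7)@(13, 15): e=[6,58,4] → █
  covered (9 px):
    · · · · · · ·
    · · · · · · ·
    · · · · · · ·
    · · · · · · ·
    · · · · █ · ·
    · · · █ █ █ ·
    · · · █ █ █ ·
    · · · · · █ █
    · · · · · · ·

Answer: [[1,5],[2,6]]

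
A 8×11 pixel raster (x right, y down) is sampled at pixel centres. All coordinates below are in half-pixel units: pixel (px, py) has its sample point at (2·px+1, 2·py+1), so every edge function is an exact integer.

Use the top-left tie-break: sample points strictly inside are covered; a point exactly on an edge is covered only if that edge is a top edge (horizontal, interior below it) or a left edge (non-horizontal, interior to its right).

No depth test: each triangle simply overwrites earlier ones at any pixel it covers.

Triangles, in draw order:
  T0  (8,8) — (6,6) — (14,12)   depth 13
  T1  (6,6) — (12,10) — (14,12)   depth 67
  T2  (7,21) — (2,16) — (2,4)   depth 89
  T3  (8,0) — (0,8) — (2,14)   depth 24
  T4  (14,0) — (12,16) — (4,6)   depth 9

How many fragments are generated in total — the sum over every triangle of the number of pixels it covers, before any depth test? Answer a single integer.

T0:
  2·area = 4
  edge (8, 8)→(6, 6): d=(-2,-2) top-left  bias=+0
  edge (6, 6)→(14, 12): d=(8,6) right/bottom  bias=-1
  edge (14, 12)→(8, 8): d=(-6,-4) top-left  bias=+0
    (0,0)@(1, 1): e=[0,-10,14] → ·  [on edge]
    (1,1)@(3, 3): e=[0,-6,10] → ·  [on edge]
    (2,2)@(5, 5): e=[0,-2,6] → ·  [on edge]
    (3,3)@(7, 7): e=[0,2,2] → █  [on edge]
    (4,3)@(9, 7): e=[4,-10,10] → ·
    (3,4)@(7, 9): e=[-4,18,-10] → ·
    (4,4)@(9, 9): e=[0,6,-2] → ·  [on edge]
    (5,5)@(11, 11): e=[0,10,-6] → ·  [on edge]
    (6,6)@(13, 13): e=[0,14,-10] → ·  [on edge]
    (7,7)@(15, 15): e=[0,18,-14] → ·  [on edge]
  covered (1 px):
    · · · · · · · ·
    · · · · · · · ·
    · · · · · · · ·
    · · · █ · · · ·
    · · · · · · · ·
    · · · · · · · ·
    · · · · · · · ·
    · · · · · · · ·
    · · · · · · · ·
    · · · · · · · ·
    · · · · · · · ·
T1:
  2·area = 4
  edge (6, 6)→(12, 10): d=(6,4) right/bottom  bias=-1
  edge (12, 10)→(14, 12): d=(2,2) right/bottom  bias=-1
  edge (14, 12)→(6, 6): d=(-8,-6) top-left  bias=+0
    (1,0)@(3, 1): e=[-18,0,22] → ·  [on edge]
    (2,1)@(5, 3): e=[-14,0,18] → ·  [on edge]
    (3,2)@(7, 5): e=[-10,0,14] → ·  [on edge]
    (4,3)@(9, 7): e=[-6,0,10] → ·  [on edge]
    (5,4)@(11, 9): e=[-2,0,6] → ·  [on edge]
    (6,5)@(13, 11): e=[2,0,2] → ·  [on edge]
    (7,6)@(15, 13): e=[6,0,-2] → ·  [on edge]
  covered (0 px):
    · · · · · · · ·
    · · · · · · · ·
    · · · · · · · ·
    · · · · · · · ·
    · · · · · · · ·
    · · · · · · · ·
    · · · · · · · ·
    · · · · · · · ·
    · · · · · · · ·
    · · · · · · · ·
    · · · · · · · ·
T2:
  2·area = 60
  edge (7, 21)→(2, 16): d=(-5,-5) top-left  bias=+0
  edge (2, 16)→(2, 4): d=(0,-12) top-left  bias=+0
  edge (2, 4)→(7, 21): d=(5,17) right/bottom  bias=-1
    (1,4)@(3, 9): e=[40,12,8] → █
    (2,4)@(5, 9): e=[50,36,-26] → ·
    (1,5)@(3, 11): e=[30,12,18] → █
    (2,5)@(5, 11): e=[40,36,-16] → ·
    (1,6)@(3, 13): e=[20,12,28] → █
    (2,6)@(5, 13): e=[30,36,-6] → ·
    (0,7)@(1, 15): e=[0,-12,72] → ·  [on edge]
    (1,7)@(3, 15): e=[10,12,38] → █
    (2,7)@(5, 15): e=[20,36,4] → █
    (3,7)@(7, 15): e=[30,60,-30] → ·
    (1,8)@(3, 17): e=[0,12,48] → █  [on edge]
    (3,8)@(7, 17): e=[20,60,-20] → ·
    (2,9)@(5, 19): e=[0,36,24] → █  [on edge]
    (3,10)@(7, 21): e=[0,60,0] → ·  [on edge]
  covered (8 px):
    · · · · · · · ·
    · · · · · · · ·
    · · · · · · · ·
    · · · · · · · ·
    · █ · · · · · ·
    · █ · · · · · ·
    · █ · · · · · ·
    · █ █ · · · · ·
    · █ █ · · · · ·
    · · █ · · · · ·
    · · · · · · · ·
T3:
  2·area = 64  (B↔C swapped to make it positive)
  edge (8, 0)→(2, 14): d=(-6,14) right/bottom  bias=-1
  edge (2, 14)→(0, 8): d=(-2,-6) top-left  bias=+0
  edge (0, 8)→(8, 0): d=(8,-8) top-left  bias=+0
    (3,0)@(7, 1): e=[8,56,0] → █  [on edge]
    (4,0)@(9, 1): e=[-20,68,16] → ·
    (2,1)@(5, 3): e=[24,40,0] → █  [on edge]
    (3,1)@(7, 3): e=[-4,52,16] → ·
    (1,2)@(3, 5): e=[40,24,0] → █  [on edge]
    (3,2)@(7, 5): e=[-16,48,32] → ·
    (0,3)@(1, 7): e=[56,8,0] → █  [on edge]
    (2,3)@(5, 7): e=[0,32,32] → ·  [on edge]
    (0,4)@(1, 9): e=[44,4,16] → █
    (2,4)@(5, 9): e=[-12,28,48] → ·
    (0,5)@(1, 11): e=[32,0,32] → █  [on edge]
    (2,5)@(5, 11): e=[-24,24,64] → ·
    (1,8)@(3, 17): e=[-32,0,96] → ·  [on edge]
  covered (10 px):
    · · · █ · · · ·
    · · █ · · · · ·
    · █ █ · · · · ·
    █ █ · · · · · ·
    █ █ · · · · · ·
    █ █ · · · · · ·
    · · · · · · · ·
    · · · · · · · ·
    · · · · · · · ·
    · · · · · · · ·
    · · · · · · · ·
T4:
  2·area = 148
  edge (14, 0)→(12, 16): d=(-2,16) right/bottom  bias=-1
  edge (12, 16)→(4, 6): d=(-8,-10) top-left  bias=+0
  edge (4, 6)→(14, 0): d=(10,-6) top-left  bias=+0
    (6,0)@(13, 1): e=[14,130,4] → █
    (7,0)@(15, 1): e=[-18,150,16] → ·
    (4,1)@(9, 3): e=[74,74,0] → █  [on edge]
    (5,1)@(11, 3): e=[42,94,12] → █
    (7,1)@(15, 3): e=[-22,134,36] → ·
    (3,2)@(7, 5): e=[102,38,8] → █
    (7,2)@(15, 5): e=[-26,118,56] → ·
    (2,3)@(5, 7): e=[130,2,16] → █
    (7,3)@(15, 7): e=[-30,102,76] → ·
    (2,4)@(5, 9): e=[126,-14,36] → ·
    (3,4)@(7, 9): e=[94,6,48] → █
    (6,4)@(13, 9): e=[-2,66,84] → ·
  covered (19 px):
    · · · · · · █ ·
    · · · · █ █ █ ·
    · · · █ █ █ █ ·
    · · █ █ █ █ █ ·
    · · · █ █ █ · ·
    · · · · █ █ · ·
    · · · · · █ · ·
    · · · · · · · ·
    · · · · · · · ·
    · · · · · · · ·
    · · · · · · · ·

Final: 38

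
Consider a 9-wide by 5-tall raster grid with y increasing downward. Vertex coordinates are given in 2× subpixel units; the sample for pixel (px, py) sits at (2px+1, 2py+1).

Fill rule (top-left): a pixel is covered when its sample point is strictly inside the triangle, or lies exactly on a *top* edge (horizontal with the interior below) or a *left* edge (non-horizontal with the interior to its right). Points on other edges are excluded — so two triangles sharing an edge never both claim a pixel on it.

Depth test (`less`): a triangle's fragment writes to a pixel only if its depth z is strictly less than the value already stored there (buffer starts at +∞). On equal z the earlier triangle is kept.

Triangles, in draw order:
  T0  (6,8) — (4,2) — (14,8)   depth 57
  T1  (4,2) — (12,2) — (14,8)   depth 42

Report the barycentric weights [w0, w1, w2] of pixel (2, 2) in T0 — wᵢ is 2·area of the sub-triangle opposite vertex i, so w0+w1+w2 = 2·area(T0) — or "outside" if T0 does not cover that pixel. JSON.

T0:
  2·area = 48
  edge (6, 8)→(4, 2): d=(-2,-6) top-left  bias=+0
  edge (4, 2)→(14, 8): d=(10,6) right/bottom  bias=-1
  edge (14, 8)→(6, 8): d=(-8,0) right/bottom  bias=-1
    (2,1)@(5, 3): e=[4,4,40] → X
    (3,1)@(7, 3): e=[16,-8,40] → .
    (2,2)@(5, 5): e=[0,24,24] → X  [on edge]
    (3,2)@(7, 5): e=[12,12,24] → X
    (4,2)@(9, 5): e=[24,0,24] → .  [on edge]
    (2,3)@(5, 7): e=[-4,44,8] → .
    (3,3)@(7, 7): e=[8,32,8] → X
    (4,3)@(9, 7): e=[20,20,8] → X
    (5,3)@(11, 7): e=[32,8,8] → X
    (6,3)@(13, 7): e=[44,-4,8] → .
    (3,4)@(7, 9): e=[4,52,-8] → .
    (4,4)@(9, 9): e=[16,40,-8] → .
  covered (6 px):
    . . . . . . . . .
    . . X . . . . . .
    . . X X . . . . .
    . . . X X X . . .
    . . . . . . . . .
T1:
  2·area = 48
  edge (4, 2)→(12, 2): d=(8,0) top-left  bias=+0
  edge (12, 2)→(14, 8): d=(2,6) right/bottom  bias=-1
  edge (14, 8)→(4, 2): d=(-10,-6) top-left  bias=+0
    (3,1)@(7, 3): e=[8,32,8] → X
    (4,1)@(9, 3): e=[8,20,20] → X
    (5,1)@(11, 3): e=[8,8,32] → X
    (6,1)@(13, 3): e=[8,-4,44] → .
    (3,2)@(7, 5): e=[24,36,-12] → .
    (4,2)@(9, 5): e=[24,24,0] → X  [on edge]
    (6,2)@(13, 5): e=[24,0,24] → .  [on edge]
    (4,3)@(9, 7): e=[40,28,-20] → .
    (5,3)@(11, 7): e=[40,16,-8] → .
    (6,3)@(13, 7): e=[40,4,4] → X
    (7,3)@(15, 7): e=[40,-8,16] → .
    (6,4)@(13, 9): e=[56,8,-16] → .
  covered (6 px):
    . . . . . . . . .
    . . . X X X . . .
    . . . . X X . . .
    . . . . . . X . .
    . . . . . . . . .

Answer: [24,24,0]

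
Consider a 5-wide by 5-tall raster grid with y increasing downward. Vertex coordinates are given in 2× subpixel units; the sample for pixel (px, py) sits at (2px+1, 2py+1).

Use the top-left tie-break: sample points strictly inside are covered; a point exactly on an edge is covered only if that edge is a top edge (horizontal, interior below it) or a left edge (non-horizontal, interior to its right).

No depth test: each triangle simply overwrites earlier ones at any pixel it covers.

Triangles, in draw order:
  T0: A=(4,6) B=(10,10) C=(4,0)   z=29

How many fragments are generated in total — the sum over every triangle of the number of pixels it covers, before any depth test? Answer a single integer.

T0:
  2·area = 36  (B↔C swapped to make it positive)
  edge (4, 6)→(4, 0): d=(0,-6) top-left  bias=+0
  edge (4, 0)→(10, 10): d=(6,10) right/bottom  bias=-1
  edge (10, 10)→(4, 6): d=(-6,-4) top-left  bias=+0
    (2,1)@(5, 3): e=[6,8,22] → █
    (3,1)@(7, 3): e=[18,-12,30] → ·
    (2,2)@(5, 5): e=[6,20,10] → █
    (3,2)@(7, 5): e=[18,0,18] → ·  [on edge]
    (2,3)@(5, 7): e=[6,32,-2] → ·
    (3,3)@(7, 7): e=[18,12,6] → █
    (4,3)@(9, 7): e=[30,-8,14] → ·
    (3,4)@(7, 9): e=[18,24,-6] → ·
    (4,4)@(9, 9): e=[30,4,2] → █
  covered (4 px):
    · · · · ·
    · · █ · ·
    · · █ · ·
    · · · █ ·
    · · · · █

Result: 4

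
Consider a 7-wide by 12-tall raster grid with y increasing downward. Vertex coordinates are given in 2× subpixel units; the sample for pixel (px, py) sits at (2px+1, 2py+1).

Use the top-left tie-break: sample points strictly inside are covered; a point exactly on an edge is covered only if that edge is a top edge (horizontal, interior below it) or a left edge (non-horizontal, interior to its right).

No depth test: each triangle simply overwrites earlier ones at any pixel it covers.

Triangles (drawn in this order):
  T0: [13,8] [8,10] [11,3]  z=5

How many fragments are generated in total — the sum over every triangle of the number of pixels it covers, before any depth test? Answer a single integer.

T0:
  2·area = 29
  edge (13, 8)→(8, 10): d=(-5,2) right/bottom  bias=-1
  edge (8, 10)→(11, 3): d=(3,-7) top-left  bias=+0
  edge (11, 3)→(13, 8): d=(2,5) right/bottom  bias=-1
    (5,1)@(11, 3): e=[29,0,0] → .  [on edge]
    (5,2)@(11, 5): e=[19,6,4] → X
    (6,2)@(13, 5): e=[15,20,-6] → .
    (5,3)@(11, 7): e=[9,12,8] → X
    (6,3)@(13, 7): e=[5,26,-2] → .
    (4,4)@(9, 9): e=[3,4,22] → X
    (5,4)@(11, 9): e=[-1,18,12] → .
    (4,5)@(9, 11): e=[-7,10,26] → .
    (2,8)@(5, 17): e=[-29,0,58] → .  [on edge]
  covered (3 px):
    . . . . . . .
    . . . . . . .
    . . . . . X .
    . . . . . X .
    . . . . X . .
    . . . . . . .
    . . . . . . .
    . . . . . . .
    . . . . . . .
    . . . . . . .
    . . . . . . .
    . . . . . . .

Result: 3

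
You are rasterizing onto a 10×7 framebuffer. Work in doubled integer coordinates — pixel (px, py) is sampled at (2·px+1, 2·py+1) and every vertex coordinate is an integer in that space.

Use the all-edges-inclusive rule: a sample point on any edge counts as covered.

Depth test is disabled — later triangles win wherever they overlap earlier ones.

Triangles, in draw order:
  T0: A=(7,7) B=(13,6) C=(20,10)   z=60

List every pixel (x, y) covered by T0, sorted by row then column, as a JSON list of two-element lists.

T0:
  2·area = 31
  edge (7, 7)→(13, 6): d=(6,-1) inclusive
  edge (13, 6)→(20, 10): d=(7,4) inclusive
  edge (20, 10)→(7, 7): d=(-13,-3) inclusive
    (9,2)@(19, 5): e=[0,-31,62] → .  [on edge]
    (3,3)@(7, 7): e=[0,31,0] → X  [on edge]
    (4,3)@(9, 7): e=[2,23,6] → X
    (5,3)@(11, 7): e=[4,15,12] → X
    (6,3)@(13, 7): e=[6,7,18] → X
    (7,3)@(15, 7): e=[8,-1,24] → .
    (3,4)@(7, 9): e=[12,45,-26] → .
    (4,4)@(9, 9): e=[14,37,-20] → .
    (5,4)@(11, 9): e=[16,29,-14] → .
    (6,4)@(13, 9): e=[18,21,-8] → .
    (8,4)@(17, 9): e=[22,5,4] → X
    (9,4)@(19, 9): e=[24,-3,10] → .
  covered (5 px):
    . . . . . . . . . .
    . . . . . . . . . .
    . . . . . . . . . .
    . . . X X X X . . .
    . . . . . . . . X .
    . . . . . . . . . .
    . . . . . . . . . .

Answer: [[3,3],[4,3],[5,3],[6,3],[8,4]]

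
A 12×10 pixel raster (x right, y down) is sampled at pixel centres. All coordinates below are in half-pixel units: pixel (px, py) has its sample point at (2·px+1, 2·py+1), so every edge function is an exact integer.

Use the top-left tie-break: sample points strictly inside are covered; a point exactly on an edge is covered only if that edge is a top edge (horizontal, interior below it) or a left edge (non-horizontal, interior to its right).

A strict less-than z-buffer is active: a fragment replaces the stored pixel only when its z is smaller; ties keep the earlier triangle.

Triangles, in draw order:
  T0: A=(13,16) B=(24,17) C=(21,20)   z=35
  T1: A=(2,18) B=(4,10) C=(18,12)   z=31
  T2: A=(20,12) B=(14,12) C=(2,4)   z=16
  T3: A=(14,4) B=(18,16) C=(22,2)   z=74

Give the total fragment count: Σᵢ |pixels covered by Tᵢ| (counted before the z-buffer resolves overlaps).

T0:
  2·area = 36
  edge (13, 16)→(24, 17): d=(11,1) right/bottom  bias=-1
  edge (24, 17)→(21, 20): d=(-3,3) right/bottom  bias=-1
  edge (21, 20)→(13, 16): d=(-8,-4) top-left  bias=+0
    (1,5)@(3, 11): e=[-45,81,0] → .  [on edge]
    (3,6)@(7, 13): e=[-27,63,0] → .  [on edge]
    (5,7)@(11, 15): e=[-9,45,0] → .  [on edge]
    (7,8)@(15, 17): e=[9,27,0] → X  [on edge]
    (8,8)@(17, 17): e=[7,21,8] → X
    (9,8)@(19, 17): e=[5,15,16] → X
    (10,8)@(21, 17): e=[3,9,24] → X
    (11,8)@(23, 17): e=[1,3,32] → X
    (7,9)@(15, 19): e=[31,21,-16] → .
    (8,9)@(17, 19): e=[29,15,-8] → .
    (9,9)@(19, 19): e=[27,9,0] → X  [on edge]
    (11,9)@(23, 19): e=[23,-3,16] → .
  covered (7 px):
    . . . . . . . . . . . .
    . . . . . . . . . . . .
    . . . . . . . . . . . .
    . . . . . . . . . . . .
    . . . . . . . . . . . .
    . . . . . . . . . . . .
    . . . . . . . . . . . .
    . . . . . . . . . . . .
    . . . . . . . X X X X X
    . . . . . . . . . X X .
T1:
  2·area = 116
  edge (2, 18)→(4, 10): d=(2,-8) top-left  bias=+0
  edge (4, 10)→(18, 12): d=(14,2) right/bottom  bias=-1
  edge (18, 12)→(2, 18): d=(-16,6) right/bottom  bias=-1
    (2,5)@(5, 11): e=[10,12,94] → X
    (3,5)@(7, 11): e=[26,8,82] → X
    (4,5)@(9, 11): e=[42,4,70] → X
    (5,5)@(11, 11): e=[58,0,58] → .  [on edge]
    (2,6)@(5, 13): e=[14,40,62] → X
    (5,6)@(11, 13): e=[62,28,26] → X
    (6,6)@(13, 13): e=[78,24,14] → X
    (7,6)@(15, 13): e=[94,20,2] → X
    (8,6)@(17, 13): e=[110,16,-10] → .
    (1,7)@(3, 15): e=[2,72,42] → X
    (5,7)@(11, 15): e=[66,56,-6] → .
    (6,7)@(13, 15): e=[82,52,-18] → .
  covered (14 px):
    . . . . . . . . . . . .
    . . . . . . . . . . . .
    . . . . . . . . . . . .
    . . . . . . . . . . . .
    . . . . . . . . . . . .
    . . X X X . . . . . . .
    . . X X X X X X . . . .
    . X X X X . . . . . . .
    . X . . . . . . . . . .
    . . . . . . . . . . . .
T2:
  2·area = 48
  edge (20, 12)→(14, 12): d=(-6,0) right/bottom  bias=-1
  edge (14, 12)→(2, 4): d=(-12,-8) top-left  bias=+0
  edge (2, 4)→(20, 12): d=(18,8) right/bottom  bias=-1
    (3,3)@(7, 7): e=[30,4,14] → X
    (4,3)@(9, 7): e=[30,20,-2] → .
    (3,4)@(7, 9): e=[18,-20,50] → .
    (5,4)@(11, 9): e=[18,12,18] → X
    (6,4)@(13, 9): e=[18,28,2] → X
    (7,4)@(15, 9): e=[18,44,-14] → .
    (5,5)@(11, 11): e=[6,-12,54] → .
    (6,5)@(13, 11): e=[6,4,38] → X
    (7,5)@(15, 11): e=[6,20,22] → X
    (8,5)@(17, 11): e=[6,36,6] → X
    (9,5)@(19, 11): e=[6,52,-10] → .
    (6,6)@(13, 13): e=[-6,-20,74] → .
  covered (6 px):
    . . . . . . . . . . . .
    . . . . . . . . . . . .
    . . . . . . . . . . . .
    . . . X . . . . . . . .
    . . . . . X X . . . . .
    . . . . . . X X X . . .
    . . . . . . . . . . . .
    . . . . . . . . . . . .
    . . . . . . . . . . . .
    . . . . . . . . . . . .
T3:
  2·area = 104  (B↔C swapped to make it positive)
  edge (14, 4)→(22, 2): d=(8,-2) top-left  bias=+0
  edge (22, 2)→(18, 16): d=(-4,14) right/bottom  bias=-1
  edge (18, 16)→(14, 4): d=(-4,-12) top-left  bias=+0
    (6,0)@(13, 1): e=[-26,130,0] → .  [on edge]
    (9,1)@(19, 3): e=[2,38,64] → X
    (10,1)@(21, 3): e=[6,10,88] → X
    (11,1)@(23, 3): e=[10,-18,112] → .
    (7,2)@(15, 5): e=[10,86,8] → X
    (8,2)@(17, 5): e=[14,58,32] → X
    (11,2)@(23, 5): e=[26,-26,104] → .
    (7,3)@(15, 7): e=[26,78,0] → X  [on edge]
    (10,3)@(21, 7): e=[38,-6,72] → .
    (7,4)@(15, 9): e=[42,70,-8] → .
    (8,4)@(17, 9): e=[46,42,16] → X
    (10,4)@(21, 9): e=[54,-14,64] → .
    (8,6)@(17, 13): e=[78,26,0] → X  [on edge]
    (9,9)@(19, 19): e=[130,-26,0] → .  [on edge]
  covered (14 px):
    . . . . . . . . . . . .
    . . . . . . . . . X X .
    . . . . . . . X X X X .
    . . . . . . . X X X . .
    . . . . . . . . X X . .
    . . . . . . . . X X . .
    . . . . . . . . X . . .
    . . . . . . . . . . . .
    . . . . . . . . . . . .
    . . . . . . . . . . . .

Answer: 41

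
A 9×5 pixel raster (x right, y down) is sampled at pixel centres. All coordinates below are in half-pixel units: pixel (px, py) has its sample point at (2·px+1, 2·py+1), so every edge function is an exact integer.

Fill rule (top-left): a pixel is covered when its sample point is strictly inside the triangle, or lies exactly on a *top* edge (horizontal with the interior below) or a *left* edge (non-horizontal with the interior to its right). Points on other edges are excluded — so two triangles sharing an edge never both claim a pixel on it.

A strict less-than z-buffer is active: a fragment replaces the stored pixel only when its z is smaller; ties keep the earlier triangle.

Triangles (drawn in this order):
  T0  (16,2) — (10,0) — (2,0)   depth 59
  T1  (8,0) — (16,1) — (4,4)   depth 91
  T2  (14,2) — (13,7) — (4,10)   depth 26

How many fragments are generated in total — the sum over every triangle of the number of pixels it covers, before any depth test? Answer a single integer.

T0:
  2·area = 16  (B↔C swapped to make it positive)
  edge (16, 2)→(2, 0): d=(-14,-2) top-left  bias=+0
  edge (2, 0)→(10, 0): d=(8,0) top-left  bias=+0
  edge (10, 0)→(16, 2): d=(6,2) right/bottom  bias=-1
    (4,0)@(9, 1): e=[0,8,8] → #  [on edge]
    (5,0)@(11, 1): e=[4,8,4] → #
    (6,0)@(13, 1): e=[8,8,0] → ·  [on edge]
    (4,1)@(9, 3): e=[-28,24,20] → ·
    (5,1)@(11, 3): e=[-24,24,16] → ·
  covered (2 px):
    · · · · # # · · ·
    · · · · · · · · ·
    · · · · · · · · ·
    · · · · · · · · ·
    · · · · · · · · ·
T1:
  2·area = 36
  edge (8, 0)→(16, 1): d=(8,1) right/bottom  bias=-1
  edge (16, 1)→(4, 4): d=(-12,3) right/bottom  bias=-1
  edge (4, 4)→(8, 0): d=(4,-4) top-left  bias=+0
    (3,0)@(7, 1): e=[9,27,0] → #  [on edge]
    (4,0)@(9, 1): e=[7,21,8] → #
    (5,0)@(11, 1): e=[5,15,16] → #
    (6,0)@(13, 1): e=[3,9,24] → #
    (7,0)@(15, 1): e=[1,3,32] → #
    (8,0)@(17, 1): e=[-1,-3,40] → ·
    (2,1)@(5, 3): e=[27,9,0] → #  [on edge]
    (4,1)@(9, 3): e=[23,-3,16] → ·
    (5,1)@(11, 3): e=[21,-9,24] → ·
    (6,1)@(13, 3): e=[19,-15,32] → ·
    (7,1)@(15, 3): e=[17,-21,40] → ·
    (1,2)@(3, 5): e=[45,-9,0] → ·  [on edge]
    (0,3)@(1, 7): e=[63,-27,0] → ·  [on edge]
  covered (7 px):
    · · · # # # # # ·
    · · # # · · · · ·
    · · · · · · · · ·
    · · · · · · · · ·
    · · · · · · · · ·
T2:
  2·area = 42
  edge (14, 2)→(13, 7): d=(-1,5) right/bottom  bias=-1
  edge (13, 7)→(4, 10): d=(-9,3) right/bottom  bias=-1
  edge (4, 10)→(14, 2): d=(10,-8) top-left  bias=+0
    (6,1)@(13, 3): e=[4,36,2] → #
    (7,1)@(15, 3): e=[-6,30,18] → ·
    (5,2)@(11, 5): e=[12,24,6] → #
    (7,2)@(15, 5): e=[-8,12,38] → ·
    (4,3)@(9, 7): e=[20,12,10] → #
    (6,3)@(13, 7): e=[0,0,42] → ·  [on edge]
    (3,4)@(7, 9): e=[28,0,14] → ·  [on edge]
    (4,4)@(9, 9): e=[18,-6,30] → ·
    (5,4)@(11, 9): e=[8,-12,46] → ·
  covered (5 px):
    · · · · · · · · ·
    · · · · · · # · ·
    · · · · · # # · ·
    · · · · # # · · ·
    · · · · · · · · ·

Final: 14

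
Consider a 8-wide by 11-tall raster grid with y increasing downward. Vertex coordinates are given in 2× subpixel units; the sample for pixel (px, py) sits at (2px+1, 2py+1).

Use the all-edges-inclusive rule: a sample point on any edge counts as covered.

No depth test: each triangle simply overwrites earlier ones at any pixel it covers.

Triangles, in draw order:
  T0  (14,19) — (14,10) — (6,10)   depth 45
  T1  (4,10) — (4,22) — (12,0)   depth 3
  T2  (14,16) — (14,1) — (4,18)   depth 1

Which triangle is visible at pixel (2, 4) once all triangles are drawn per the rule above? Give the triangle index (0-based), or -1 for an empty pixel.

T0:
  2·area = 72  (B↔C swapped to make it positive)
  edge (14, 19)→(6, 10): d=(-8,-9) inclusive
  edge (6, 10)→(14, 10): d=(8,0) inclusive
  edge (14, 10)→(14, 19): d=(0,9) inclusive
    (3,5)@(7, 11): e=[1,8,63] → #
    (4,5)@(9, 11): e=[19,8,45] → #
    (5,5)@(11, 11): e=[37,8,27] → #
    (6,5)@(13, 11): e=[55,8,9] → #
    (7,5)@(15, 11): e=[73,8,-9] → ·
    (3,6)@(7, 13): e=[-15,24,63] → ·
    (4,6)@(9, 13): e=[3,24,45] → #
    (7,6)@(15, 13): e=[57,24,-9] → ·
    (4,7)@(9, 15): e=[-13,40,45] → ·
    (5,7)@(11, 15): e=[5,40,27] → #
    (7,7)@(15, 15): e=[41,40,-9] → ·
    (5,8)@(11, 17): e=[-11,56,27] → ·
  covered (10 px):
    · · · · · · · ·
    · · · · · · · ·
    · · · · · · · ·
    · · · · · · · ·
    · · · · · · · ·
    · · · # # # # ·
    · · · · # # # ·
    · · · · · # # ·
    · · · · · · # ·
    · · · · · · · ·
    · · · · · · · ·
T1:
  2·area = 96  (B↔C swapped to make it positive)
  edge (4, 10)→(12, 0): d=(8,-10) inclusive
  edge (12, 0)→(4, 22): d=(-8,22) inclusive
  edge (4, 22)→(4, 10): d=(0,-12) inclusive
    (4,2)@(9, 5): e=[10,26,60] → #
    (5,2)@(11, 5): e=[30,-18,84] → ·
    (3,3)@(7, 7): e=[6,54,36] → #
    (5,3)@(11, 7): e=[46,-34,84] → ·
    (2,4)@(5, 9): e=[2,82,12] → #
    (4,4)@(9, 9): e=[42,-6,60] → ·
    (2,5)@(5, 11): e=[18,66,12] → #
    (4,5)@(9, 11): e=[58,-22,60] → ·
    (2,6)@(5, 13): e=[34,50,12] → #
    (4,6)@(9, 13): e=[74,-38,60] → ·
    (2,7)@(5, 15): e=[50,34,12] → #
    (3,7)@(7, 15): e=[70,-10,36] → ·
  covered (12 px):
    · · · · · · · ·
    · · · · · · · ·
    · · · · # · · ·
    · · · # # · · ·
    · · # # · · · ·
    · · # # · · · ·
    · · # # · · · ·
    · · # · · · · ·
    · · # · · · · ·
    · · # · · · · ·
    · · · · · · · ·
T2:
  2·area = 150  (B↔C swapped to make it positive)
  edge (14, 16)→(4, 18): d=(-10,2) inclusive
  edge (4, 18)→(14, 1): d=(10,-17) inclusive
  edge (14, 1)→(14, 16): d=(0,15) inclusive
    (6,1)@(13, 3): e=[132,3,15] → #
    (7,1)@(15, 3): e=[128,37,-15] → ·
    (6,2)@(13, 5): e=[112,23,15] → #
    (7,2)@(15, 5): e=[108,57,-15] → ·
    (5,3)@(11, 7): e=[96,9,45] → #
    (7,3)@(15, 7): e=[88,77,-15] → ·
    (5,4)@(11, 9): e=[76,29,45] → #
    (7,4)@(15, 9): e=[68,97,-15] → ·
    (4,5)@(9, 11): e=[60,15,75] → #
    (7,5)@(15, 11): e=[48,117,-15] → ·
    (3,6)@(7, 13): e=[44,1,105] → #
    (7,6)@(15, 13): e=[28,137,-15] → ·
    (4,8)@(9, 17): e=[0,75,75] → #  [on edge]
  covered (20 px):
    · · · · · · · ·
    · · · · · · # ·
    · · · · · · # ·
    · · · · · # # ·
    · · · · · # # ·
    · · · · # # # ·
    · · · # # # # ·
    · · · # # # # ·
    · · # # # · · ·
    · · · · · · · ·
    · · · · · · · ·

Z-buffer (winner per pixel, '.' = empty):
  . . . . . . . .
  . . . . . . 2 .
  . . . . 1 . 2 .
  . . . 1 1 2 2 .
  . . 1 1 . 2 2 .
  . . 1 1 2 2 2 .
  . . 1 2 2 2 2 .
  . . 1 2 2 2 2 .
  . . 2 2 2 . 0 .
  . . 1 . . . . .
  . . . . . . . .

Result: 1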